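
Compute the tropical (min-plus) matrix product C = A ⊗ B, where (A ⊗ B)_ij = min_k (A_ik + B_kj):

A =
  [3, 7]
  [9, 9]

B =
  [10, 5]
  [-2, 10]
A ⊗ B =
  [5, 8]
  [7, 14]

Apply the min-plus product entry-by-entry:
  C[0][0] = min over k of (A[0][0] + B[0][0] = 3 + 10 = 13, A[0][1] + B[1][0] = 7 + -2 = 5) = 5 (attained at k = 1)
  C[0][1] = min over k of (A[0][0] + B[0][1] = 3 + 5 = 8, A[0][1] + B[1][1] = 7 + 10 = 17) = 8 (attained at k = 0)
  C[1][0] = min over k of (A[1][0] + B[0][0] = 9 + 10 = 19, A[1][1] + B[1][0] = 9 + -2 = 7) = 7 (attained at k = 1)
  C[1][1] = min over k of (A[1][0] + B[0][1] = 9 + 5 = 14, A[1][1] + B[1][1] = 9 + 10 = 19) = 14 (attained at k = 0)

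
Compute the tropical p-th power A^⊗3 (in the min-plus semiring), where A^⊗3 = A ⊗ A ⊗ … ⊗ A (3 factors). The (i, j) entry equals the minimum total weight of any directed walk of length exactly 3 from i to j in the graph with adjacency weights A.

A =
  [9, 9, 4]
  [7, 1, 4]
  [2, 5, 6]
A^⊗3 =
  [12, 10, 10]
  [7, 3, 6]
  [8, 7, 10]

Each entry (A^⊗3)_ij equals the minimum over all length-3 walks i = v_0 → v_1 → … → v_3 = j of Σ_t A[v_t][v_{t+1}]. For example, for (i, j) = (0, 2) we minimise over 9 possible intermediate vertex sequences; the minimum is 10, attained along the walk 0 → 2 → 0 → 2.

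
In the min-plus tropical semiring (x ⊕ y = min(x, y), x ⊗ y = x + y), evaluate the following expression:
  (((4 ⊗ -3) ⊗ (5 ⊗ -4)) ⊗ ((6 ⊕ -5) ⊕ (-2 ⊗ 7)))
(((4 ⊗ -3) ⊗ (5 ⊗ -4)) ⊗ ((6 ⊕ -5) ⊕ (-2 ⊗ 7))) = -3

Expand innermost to outermost. Recall ⊕ takes the minimum of its arguments and ⊗ takes their sum. Working out the expression (((4 ⊗ -3) ⊗ (5 ⊗ -4)) ⊗ ((6 ⊕ -5) ⊕ (-2 ⊗ 7))) gives -3.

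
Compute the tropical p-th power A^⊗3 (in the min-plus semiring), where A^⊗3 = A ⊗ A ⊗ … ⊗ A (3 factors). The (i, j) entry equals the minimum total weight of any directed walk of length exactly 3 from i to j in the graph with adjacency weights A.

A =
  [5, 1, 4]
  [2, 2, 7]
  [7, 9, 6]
A^⊗3 =
  [5, 4, 7]
  [5, 5, 8]
  [10, 10, 15]

Each entry (A^⊗3)_ij equals the minimum over all length-3 walks i = v_0 → v_1 → … → v_3 = j of Σ_t A[v_t][v_{t+1}]. For example, for (i, j) = (0, 2) we minimise over 9 possible intermediate vertex sequences; the minimum is 7, attained along the walk 0 → 1 → 0 → 2.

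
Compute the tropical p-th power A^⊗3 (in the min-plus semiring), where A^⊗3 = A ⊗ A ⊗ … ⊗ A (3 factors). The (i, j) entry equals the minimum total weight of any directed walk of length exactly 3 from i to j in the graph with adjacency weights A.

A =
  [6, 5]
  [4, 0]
A^⊗3 =
  [9, 5]
  [4, 0]

Each entry (A^⊗3)_ij equals the minimum over all length-3 walks i = v_0 → v_1 → … → v_3 = j of Σ_t A[v_t][v_{t+1}]. For example, for (i, j) = (0, 1) we minimise over 4 possible intermediate vertex sequences; the minimum is 5, attained along the walk 0 → 1 → 1 → 1.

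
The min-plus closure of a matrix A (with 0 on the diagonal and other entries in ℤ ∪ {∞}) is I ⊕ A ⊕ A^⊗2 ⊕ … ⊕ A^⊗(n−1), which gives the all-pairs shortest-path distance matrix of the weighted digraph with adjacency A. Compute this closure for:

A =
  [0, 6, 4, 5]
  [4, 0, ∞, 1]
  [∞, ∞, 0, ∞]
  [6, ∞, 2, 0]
Closure =
  [0, 6, 4, 5]
  [4, 0, 3, 1]
  [∞, ∞, 0, ∞]
  [6, 12, 2, 0]

This is the Floyd-Warshall all-pairs shortest-path computation. For each intermediate vertex k = 0, 1, …, 3, update dist[i][j] ← min(dist[i][j], dist[i][k] + dist[k][j]). The final matrix gives, for each (i, j), the minimum total weight of any directed path from i to j (possibly empty when i = j).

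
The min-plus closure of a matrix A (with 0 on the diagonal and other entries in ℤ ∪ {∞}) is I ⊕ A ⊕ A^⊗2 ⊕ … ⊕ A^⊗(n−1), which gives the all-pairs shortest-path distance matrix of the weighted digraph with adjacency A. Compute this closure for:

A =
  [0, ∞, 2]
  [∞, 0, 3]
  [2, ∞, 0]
Closure =
  [0, ∞, 2]
  [5, 0, 3]
  [2, ∞, 0]

This is the Floyd-Warshall all-pairs shortest-path computation. For each intermediate vertex k = 0, 1, …, 2, update dist[i][j] ← min(dist[i][j], dist[i][k] + dist[k][j]). The final matrix gives, for each (i, j), the minimum total weight of any directed path from i to j (possibly empty when i = j).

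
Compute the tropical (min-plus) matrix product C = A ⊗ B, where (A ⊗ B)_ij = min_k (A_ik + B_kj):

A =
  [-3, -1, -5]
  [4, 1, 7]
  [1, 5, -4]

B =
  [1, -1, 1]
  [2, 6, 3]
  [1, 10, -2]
A ⊗ B =
  [-4, -4, -7]
  [3, 3, 4]
  [-3, 0, -6]

Apply the min-plus product entry-by-entry:
  C[0][0] = min over k of (A[0][0] + B[0][0] = -3 + 1 = -2, A[0][1] + B[1][0] = -1 + 2 = 1, A[0][2] + B[2][0] = -5 + 1 = -4) = -4 (attained at k = 2)
  C[0][1] = min over k of (A[0][0] + B[0][1] = -3 + -1 = -4, A[0][1] + B[1][1] = -1 + 6 = 5, A[0][2] + B[2][1] = -5 + 10 = 5) = -4 (attained at k = 0)
  C[0][2] = min over k of (A[0][0] + B[0][2] = -3 + 1 = -2, A[0][1] + B[1][2] = -1 + 3 = 2, A[0][2] + B[2][2] = -5 + -2 = -7) = -7 (attained at k = 2)
  C[1][0] = min over k of (A[1][0] + B[0][0] = 4 + 1 = 5, A[1][1] + B[1][0] = 1 + 2 = 3, A[1][2] + B[2][0] = 7 + 1 = 8) = 3 (attained at k = 1)
  C[1][1] = min over k of (A[1][0] + B[0][1] = 4 + -1 = 3, A[1][1] + B[1][1] = 1 + 6 = 7, A[1][2] + B[2][1] = 7 + 10 = 17) = 3 (attained at k = 0)
  C[1][2] = min over k of (A[1][0] + B[0][2] = 4 + 1 = 5, A[1][1] + B[1][2] = 1 + 3 = 4, A[1][2] + B[2][2] = 7 + -2 = 5) = 4 (attained at k = 1)
  C[2][0] = min over k of (A[2][0] + B[0][0] = 1 + 1 = 2, A[2][1] + B[1][0] = 5 + 2 = 7, A[2][2] + B[2][0] = -4 + 1 = -3) = -3 (attained at k = 2)
  C[2][1] = min over k of (A[2][0] + B[0][1] = 1 + -1 = 0, A[2][1] + B[1][1] = 5 + 6 = 11, A[2][2] + B[2][1] = -4 + 10 = 6) = 0 (attained at k = 0)
  C[2][2] = min over k of (A[2][0] + B[0][2] = 1 + 1 = 2, A[2][1] + B[1][2] = 5 + 3 = 8, A[2][2] + B[2][2] = -4 + -2 = -6) = -6 (attained at k = 2)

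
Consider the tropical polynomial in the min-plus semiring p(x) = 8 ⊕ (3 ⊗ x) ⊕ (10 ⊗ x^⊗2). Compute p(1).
p(1) = 4

A tropical monomial a ⊗ x^⊗i evaluates to a + i · x. Evaluating each term at x = 1:
  Term 0 contributes 8 + 0 · 1 = 8
  Term 1 contributes 3 + 1 · 1 = 4
  Term 2 contributes 10 + 2 · 1 = 12
p(1) = ⊕ of these = min[8, 4, 12] = 4.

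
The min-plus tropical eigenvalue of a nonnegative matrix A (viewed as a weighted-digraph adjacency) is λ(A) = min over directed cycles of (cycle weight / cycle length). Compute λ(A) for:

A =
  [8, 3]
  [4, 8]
λ(A) = 7/2

Enumerate directed cycles and compute their means (weight / length). Sample:
  cycle 0 → 0: weight = 8, length = 1, mean = 8/1 ≈ 8.000
  cycle 1 → 1: weight = 8, length = 1, mean = 8/1 ≈ 8.000
  cycle 0 → 1 → 0: weight = 7, length = 2, mean = 7/2 ≈ 3.500
  cycle 1 → 0 → 1: weight = 7, length = 2, mean = 7/2 ≈ 3.500
Minimum mean = 3.500, attained e.g. along the cycle 0 → 1 → 0 with weight 7 and length 2. So λ(A) = 7/2 = 7/2.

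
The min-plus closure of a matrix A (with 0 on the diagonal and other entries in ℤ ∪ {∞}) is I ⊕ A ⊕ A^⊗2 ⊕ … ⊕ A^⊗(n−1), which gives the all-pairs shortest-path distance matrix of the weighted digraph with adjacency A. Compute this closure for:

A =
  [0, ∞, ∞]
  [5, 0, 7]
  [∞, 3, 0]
Closure =
  [0, ∞, ∞]
  [5, 0, 7]
  [8, 3, 0]

This is the Floyd-Warshall all-pairs shortest-path computation. For each intermediate vertex k = 0, 1, …, 2, update dist[i][j] ← min(dist[i][j], dist[i][k] + dist[k][j]). The final matrix gives, for each (i, j), the minimum total weight of any directed path from i to j (possibly empty when i = j).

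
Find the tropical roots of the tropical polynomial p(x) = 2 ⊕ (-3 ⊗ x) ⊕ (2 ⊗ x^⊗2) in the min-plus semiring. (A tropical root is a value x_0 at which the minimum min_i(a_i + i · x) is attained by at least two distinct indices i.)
Roots: {-5, 5}

Each tropical root is a break point of the lower envelope of the lines y = a_i + i · x (there are 3 lines, with slopes 0, 1, ..., 2). Only the lines that attain the minimum somewhere contribute to roots; other lines are dominated. Here the surviving (envelope) indices are i = 2, i = 1, i = 0.
Intersections between consecutive envelope lines give the roots: for adjacent envelope indices i < j the intersection is x = (a_i − a_j) / (j − i). Reading off the sorted break points: {-5, 5}.
Verification: at each break x_0, at least two indices attain the minimum of min_i(a_i + i · x_0).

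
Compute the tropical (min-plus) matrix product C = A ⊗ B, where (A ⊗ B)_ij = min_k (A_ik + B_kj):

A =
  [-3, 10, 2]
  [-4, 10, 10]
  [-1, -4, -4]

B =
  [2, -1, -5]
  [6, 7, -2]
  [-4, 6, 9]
A ⊗ B =
  [-2, -4, -8]
  [-2, -5, -9]
  [-8, -2, -6]

Apply the min-plus product entry-by-entry:
  C[0][0] = min over k of (A[0][0] + B[0][0] = -3 + 2 = -1, A[0][1] + B[1][0] = 10 + 6 = 16, A[0][2] + B[2][0] = 2 + -4 = -2) = -2 (attained at k = 2)
  C[0][1] = min over k of (A[0][0] + B[0][1] = -3 + -1 = -4, A[0][1] + B[1][1] = 10 + 7 = 17, A[0][2] + B[2][1] = 2 + 6 = 8) = -4 (attained at k = 0)
  C[0][2] = min over k of (A[0][0] + B[0][2] = -3 + -5 = -8, A[0][1] + B[1][2] = 10 + -2 = 8, A[0][2] + B[2][2] = 2 + 9 = 11) = -8 (attained at k = 0)
  C[1][0] = min over k of (A[1][0] + B[0][0] = -4 + 2 = -2, A[1][1] + B[1][0] = 10 + 6 = 16, A[1][2] + B[2][0] = 10 + -4 = 6) = -2 (attained at k = 0)
  C[1][1] = min over k of (A[1][0] + B[0][1] = -4 + -1 = -5, A[1][1] + B[1][1] = 10 + 7 = 17, A[1][2] + B[2][1] = 10 + 6 = 16) = -5 (attained at k = 0)
  C[1][2] = min over k of (A[1][0] + B[0][2] = -4 + -5 = -9, A[1][1] + B[1][2] = 10 + -2 = 8, A[1][2] + B[2][2] = 10 + 9 = 19) = -9 (attained at k = 0)
  C[2][0] = min over k of (A[2][0] + B[0][0] = -1 + 2 = 1, A[2][1] + B[1][0] = -4 + 6 = 2, A[2][2] + B[2][0] = -4 + -4 = -8) = -8 (attained at k = 2)
  C[2][1] = min over k of (A[2][0] + B[0][1] = -1 + -1 = -2, A[2][1] + B[1][1] = -4 + 7 = 3, A[2][2] + B[2][1] = -4 + 6 = 2) = -2 (attained at k = 0)
  C[2][2] = min over k of (A[2][0] + B[0][2] = -1 + -5 = -6, A[2][1] + B[1][2] = -4 + -2 = -6, A[2][2] + B[2][2] = -4 + 9 = 5) = -6 (attained at k = 0)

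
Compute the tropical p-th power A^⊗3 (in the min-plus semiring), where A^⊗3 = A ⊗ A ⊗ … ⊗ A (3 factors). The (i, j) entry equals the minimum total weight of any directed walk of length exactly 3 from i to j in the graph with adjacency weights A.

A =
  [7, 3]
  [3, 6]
A^⊗3 =
  [12, 9]
  [9, 12]

Each entry (A^⊗3)_ij equals the minimum over all length-3 walks i = v_0 → v_1 → … → v_3 = j of Σ_t A[v_t][v_{t+1}]. For example, for (i, j) = (0, 1) we minimise over 4 possible intermediate vertex sequences; the minimum is 9, attained along the walk 0 → 1 → 0 → 1.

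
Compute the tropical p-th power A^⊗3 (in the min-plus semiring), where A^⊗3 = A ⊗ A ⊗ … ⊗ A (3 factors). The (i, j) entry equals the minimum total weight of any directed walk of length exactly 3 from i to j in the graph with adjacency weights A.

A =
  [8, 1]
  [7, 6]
A^⊗3 =
  [14, 9]
  [15, 14]

Each entry (A^⊗3)_ij equals the minimum over all length-3 walks i = v_0 → v_1 → … → v_3 = j of Σ_t A[v_t][v_{t+1}]. For example, for (i, j) = (0, 1) we minimise over 4 possible intermediate vertex sequences; the minimum is 9, attained along the walk 0 → 1 → 0 → 1.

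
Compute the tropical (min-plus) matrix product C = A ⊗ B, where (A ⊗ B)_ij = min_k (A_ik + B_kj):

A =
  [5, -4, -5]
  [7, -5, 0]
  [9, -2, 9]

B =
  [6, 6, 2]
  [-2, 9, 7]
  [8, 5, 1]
A ⊗ B =
  [-6, 0, -4]
  [-7, 4, 1]
  [-4, 7, 5]

Apply the min-plus product entry-by-entry:
  C[0][0] = min over k of (A[0][0] + B[0][0] = 5 + 6 = 11, A[0][1] + B[1][0] = -4 + -2 = -6, A[0][2] + B[2][0] = -5 + 8 = 3) = -6 (attained at k = 1)
  C[0][1] = min over k of (A[0][0] + B[0][1] = 5 + 6 = 11, A[0][1] + B[1][1] = -4 + 9 = 5, A[0][2] + B[2][1] = -5 + 5 = 0) = 0 (attained at k = 2)
  C[0][2] = min over k of (A[0][0] + B[0][2] = 5 + 2 = 7, A[0][1] + B[1][2] = -4 + 7 = 3, A[0][2] + B[2][2] = -5 + 1 = -4) = -4 (attained at k = 2)
  C[1][0] = min over k of (A[1][0] + B[0][0] = 7 + 6 = 13, A[1][1] + B[1][0] = -5 + -2 = -7, A[1][2] + B[2][0] = 0 + 8 = 8) = -7 (attained at k = 1)
  C[1][1] = min over k of (A[1][0] + B[0][1] = 7 + 6 = 13, A[1][1] + B[1][1] = -5 + 9 = 4, A[1][2] + B[2][1] = 0 + 5 = 5) = 4 (attained at k = 1)
  C[1][2] = min over k of (A[1][0] + B[0][2] = 7 + 2 = 9, A[1][1] + B[1][2] = -5 + 7 = 2, A[1][2] + B[2][2] = 0 + 1 = 1) = 1 (attained at k = 2)
  C[2][0] = min over k of (A[2][0] + B[0][0] = 9 + 6 = 15, A[2][1] + B[1][0] = -2 + -2 = -4, A[2][2] + B[2][0] = 9 + 8 = 17) = -4 (attained at k = 1)
  C[2][1] = min over k of (A[2][0] + B[0][1] = 9 + 6 = 15, A[2][1] + B[1][1] = -2 + 9 = 7, A[2][2] + B[2][1] = 9 + 5 = 14) = 7 (attained at k = 1)
  C[2][2] = min over k of (A[2][0] + B[0][2] = 9 + 2 = 11, A[2][1] + B[1][2] = -2 + 7 = 5, A[2][2] + B[2][2] = 9 + 1 = 10) = 5 (attained at k = 1)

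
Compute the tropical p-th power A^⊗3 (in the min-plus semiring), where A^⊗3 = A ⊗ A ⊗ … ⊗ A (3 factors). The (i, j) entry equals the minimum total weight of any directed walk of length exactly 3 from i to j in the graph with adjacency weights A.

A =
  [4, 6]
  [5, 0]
A^⊗3 =
  [11, 6]
  [5, 0]

Each entry (A^⊗3)_ij equals the minimum over all length-3 walks i = v_0 → v_1 → … → v_3 = j of Σ_t A[v_t][v_{t+1}]. For example, for (i, j) = (0, 1) we minimise over 4 possible intermediate vertex sequences; the minimum is 6, attained along the walk 0 → 1 → 1 → 1.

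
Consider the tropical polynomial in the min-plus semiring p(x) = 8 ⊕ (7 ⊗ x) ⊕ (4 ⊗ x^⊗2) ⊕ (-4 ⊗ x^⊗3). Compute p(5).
p(5) = 8

A tropical monomial a ⊗ x^⊗i evaluates to a + i · x. Evaluating each term at x = 5:
  Term 0 contributes 8 + 0 · 5 = 8
  Term 1 contributes 7 + 1 · 5 = 12
  Term 2 contributes 4 + 2 · 5 = 14
  Term 3 contributes -4 + 3 · 5 = 11
p(5) = ⊕ of these = min[8, 12, 14, 11] = 8.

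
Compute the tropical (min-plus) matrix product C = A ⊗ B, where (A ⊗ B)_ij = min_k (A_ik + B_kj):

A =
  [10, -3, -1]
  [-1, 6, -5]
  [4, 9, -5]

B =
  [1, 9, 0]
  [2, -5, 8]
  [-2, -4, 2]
A ⊗ B =
  [-3, -8, 1]
  [-7, -9, -3]
  [-7, -9, -3]

Apply the min-plus product entry-by-entry:
  C[0][0] = min over k of (A[0][0] + B[0][0] = 10 + 1 = 11, A[0][1] + B[1][0] = -3 + 2 = -1, A[0][2] + B[2][0] = -1 + -2 = -3) = -3 (attained at k = 2)
  C[0][1] = min over k of (A[0][0] + B[0][1] = 10 + 9 = 19, A[0][1] + B[1][1] = -3 + -5 = -8, A[0][2] + B[2][1] = -1 + -4 = -5) = -8 (attained at k = 1)
  C[0][2] = min over k of (A[0][0] + B[0][2] = 10 + 0 = 10, A[0][1] + B[1][2] = -3 + 8 = 5, A[0][2] + B[2][2] = -1 + 2 = 1) = 1 (attained at k = 2)
  C[1][0] = min over k of (A[1][0] + B[0][0] = -1 + 1 = 0, A[1][1] + B[1][0] = 6 + 2 = 8, A[1][2] + B[2][0] = -5 + -2 = -7) = -7 (attained at k = 2)
  C[1][1] = min over k of (A[1][0] + B[0][1] = -1 + 9 = 8, A[1][1] + B[1][1] = 6 + -5 = 1, A[1][2] + B[2][1] = -5 + -4 = -9) = -9 (attained at k = 2)
  C[1][2] = min over k of (A[1][0] + B[0][2] = -1 + 0 = -1, A[1][1] + B[1][2] = 6 + 8 = 14, A[1][2] + B[2][2] = -5 + 2 = -3) = -3 (attained at k = 2)
  C[2][0] = min over k of (A[2][0] + B[0][0] = 4 + 1 = 5, A[2][1] + B[1][0] = 9 + 2 = 11, A[2][2] + B[2][0] = -5 + -2 = -7) = -7 (attained at k = 2)
  C[2][1] = min over k of (A[2][0] + B[0][1] = 4 + 9 = 13, A[2][1] + B[1][1] = 9 + -5 = 4, A[2][2] + B[2][1] = -5 + -4 = -9) = -9 (attained at k = 2)
  C[2][2] = min over k of (A[2][0] + B[0][2] = 4 + 0 = 4, A[2][1] + B[1][2] = 9 + 8 = 17, A[2][2] + B[2][2] = -5 + 2 = -3) = -3 (attained at k = 2)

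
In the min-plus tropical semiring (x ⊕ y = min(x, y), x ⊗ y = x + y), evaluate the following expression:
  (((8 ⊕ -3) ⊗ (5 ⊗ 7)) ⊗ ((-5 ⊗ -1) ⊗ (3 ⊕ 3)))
(((8 ⊕ -3) ⊗ (5 ⊗ 7)) ⊗ ((-5 ⊗ -1) ⊗ (3 ⊕ 3))) = 6

Expand innermost to outermost. Recall ⊕ takes the minimum of its arguments and ⊗ takes their sum. Working out the expression (((8 ⊕ -3) ⊗ (5 ⊗ 7)) ⊗ ((-5 ⊗ -1) ⊗ (3 ⊕ 3))) gives 6.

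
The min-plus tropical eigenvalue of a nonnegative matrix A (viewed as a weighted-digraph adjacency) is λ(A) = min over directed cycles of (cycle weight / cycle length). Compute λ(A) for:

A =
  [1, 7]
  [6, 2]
λ(A) = 1

Enumerate directed cycles and compute their means (weight / length). Sample:
  cycle 0 → 0: weight = 1, length = 1, mean = 1/1 ≈ 1.000
  cycle 1 → 1: weight = 2, length = 1, mean = 2/1 ≈ 2.000
  cycle 0 → 1 → 0: weight = 13, length = 2, mean = 13/2 ≈ 6.500
  cycle 1 → 0 → 1: weight = 13, length = 2, mean = 13/2 ≈ 6.500
Minimum mean = 1.000, attained e.g. along the cycle 0 → 0 with weight 1 and length 1. So λ(A) = 1/1 = 1.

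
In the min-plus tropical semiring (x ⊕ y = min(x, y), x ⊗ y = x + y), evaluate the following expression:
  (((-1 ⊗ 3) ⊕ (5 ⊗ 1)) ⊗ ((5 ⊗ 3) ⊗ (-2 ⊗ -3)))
(((-1 ⊗ 3) ⊕ (5 ⊗ 1)) ⊗ ((5 ⊗ 3) ⊗ (-2 ⊗ -3))) = 5

Expand innermost to outermost. Recall ⊕ takes the minimum of its arguments and ⊗ takes their sum. Working out the expression (((-1 ⊗ 3) ⊕ (5 ⊗ 1)) ⊗ ((5 ⊗ 3) ⊗ (-2 ⊗ -3))) gives 5.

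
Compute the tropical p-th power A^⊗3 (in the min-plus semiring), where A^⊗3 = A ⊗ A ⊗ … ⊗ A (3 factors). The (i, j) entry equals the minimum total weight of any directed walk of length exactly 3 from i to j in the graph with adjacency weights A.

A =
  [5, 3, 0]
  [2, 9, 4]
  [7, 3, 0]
A^⊗3 =
  [5, 3, 0]
  [7, 5, 2]
  [5, 3, 0]

Each entry (A^⊗3)_ij equals the minimum over all length-3 walks i = v_0 → v_1 → … → v_3 = j of Σ_t A[v_t][v_{t+1}]. For example, for (i, j) = (0, 2) we minimise over 9 possible intermediate vertex sequences; the minimum is 0, attained along the walk 0 → 2 → 2 → 2.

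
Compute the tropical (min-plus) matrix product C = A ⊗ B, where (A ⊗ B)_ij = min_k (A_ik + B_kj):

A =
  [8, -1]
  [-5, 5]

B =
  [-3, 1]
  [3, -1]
A ⊗ B =
  [2, -2]
  [-8, -4]

Apply the min-plus product entry-by-entry:
  C[0][0] = min over k of (A[0][0] + B[0][0] = 8 + -3 = 5, A[0][1] + B[1][0] = -1 + 3 = 2) = 2 (attained at k = 1)
  C[0][1] = min over k of (A[0][0] + B[0][1] = 8 + 1 = 9, A[0][1] + B[1][1] = -1 + -1 = -2) = -2 (attained at k = 1)
  C[1][0] = min over k of (A[1][0] + B[0][0] = -5 + -3 = -8, A[1][1] + B[1][0] = 5 + 3 = 8) = -8 (attained at k = 0)
  C[1][1] = min over k of (A[1][0] + B[0][1] = -5 + 1 = -4, A[1][1] + B[1][1] = 5 + -1 = 4) = -4 (attained at k = 0)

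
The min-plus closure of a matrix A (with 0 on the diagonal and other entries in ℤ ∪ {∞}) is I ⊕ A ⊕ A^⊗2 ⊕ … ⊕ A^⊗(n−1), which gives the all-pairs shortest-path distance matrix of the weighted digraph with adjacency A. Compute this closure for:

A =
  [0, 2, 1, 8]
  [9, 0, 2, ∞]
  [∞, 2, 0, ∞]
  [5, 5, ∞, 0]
Closure =
  [0, 2, 1, 8]
  [9, 0, 2, 17]
  [11, 2, 0, 19]
  [5, 5, 6, 0]

This is the Floyd-Warshall all-pairs shortest-path computation. For each intermediate vertex k = 0, 1, …, 3, update dist[i][j] ← min(dist[i][j], dist[i][k] + dist[k][j]). The final matrix gives, for each (i, j), the minimum total weight of any directed path from i to j (possibly empty when i = j).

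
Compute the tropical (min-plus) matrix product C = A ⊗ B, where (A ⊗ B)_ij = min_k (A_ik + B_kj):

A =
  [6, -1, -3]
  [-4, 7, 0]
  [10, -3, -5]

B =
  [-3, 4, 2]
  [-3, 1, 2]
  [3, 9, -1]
A ⊗ B =
  [-4, 0, -4]
  [-7, 0, -2]
  [-6, -2, -6]

Apply the min-plus product entry-by-entry:
  C[0][0] = min over k of (A[0][0] + B[0][0] = 6 + -3 = 3, A[0][1] + B[1][0] = -1 + -3 = -4, A[0][2] + B[2][0] = -3 + 3 = 0) = -4 (attained at k = 1)
  C[0][1] = min over k of (A[0][0] + B[0][1] = 6 + 4 = 10, A[0][1] + B[1][1] = -1 + 1 = 0, A[0][2] + B[2][1] = -3 + 9 = 6) = 0 (attained at k = 1)
  C[0][2] = min over k of (A[0][0] + B[0][2] = 6 + 2 = 8, A[0][1] + B[1][2] = -1 + 2 = 1, A[0][2] + B[2][2] = -3 + -1 = -4) = -4 (attained at k = 2)
  C[1][0] = min over k of (A[1][0] + B[0][0] = -4 + -3 = -7, A[1][1] + B[1][0] = 7 + -3 = 4, A[1][2] + B[2][0] = 0 + 3 = 3) = -7 (attained at k = 0)
  C[1][1] = min over k of (A[1][0] + B[0][1] = -4 + 4 = 0, A[1][1] + B[1][1] = 7 + 1 = 8, A[1][2] + B[2][1] = 0 + 9 = 9) = 0 (attained at k = 0)
  C[1][2] = min over k of (A[1][0] + B[0][2] = -4 + 2 = -2, A[1][1] + B[1][2] = 7 + 2 = 9, A[1][2] + B[2][2] = 0 + -1 = -1) = -2 (attained at k = 0)
  C[2][0] = min over k of (A[2][0] + B[0][0] = 10 + -3 = 7, A[2][1] + B[1][0] = -3 + -3 = -6, A[2][2] + B[2][0] = -5 + 3 = -2) = -6 (attained at k = 1)
  C[2][1] = min over k of (A[2][0] + B[0][1] = 10 + 4 = 14, A[2][1] + B[1][1] = -3 + 1 = -2, A[2][2] + B[2][1] = -5 + 9 = 4) = -2 (attained at k = 1)
  C[2][2] = min over k of (A[2][0] + B[0][2] = 10 + 2 = 12, A[2][1] + B[1][2] = -3 + 2 = -1, A[2][2] + B[2][2] = -5 + -1 = -6) = -6 (attained at k = 2)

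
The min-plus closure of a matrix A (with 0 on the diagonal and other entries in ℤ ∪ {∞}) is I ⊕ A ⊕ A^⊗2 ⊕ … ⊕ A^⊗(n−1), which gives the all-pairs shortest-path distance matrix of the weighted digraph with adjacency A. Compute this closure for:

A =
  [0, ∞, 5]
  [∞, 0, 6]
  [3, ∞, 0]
Closure =
  [0, ∞, 5]
  [9, 0, 6]
  [3, ∞, 0]

This is the Floyd-Warshall all-pairs shortest-path computation. For each intermediate vertex k = 0, 1, …, 2, update dist[i][j] ← min(dist[i][j], dist[i][k] + dist[k][j]). The final matrix gives, for each (i, j), the minimum total weight of any directed path from i to j (possibly empty when i = j).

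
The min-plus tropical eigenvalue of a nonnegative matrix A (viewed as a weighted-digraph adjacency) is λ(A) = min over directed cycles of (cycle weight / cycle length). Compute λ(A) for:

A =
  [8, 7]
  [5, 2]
λ(A) = 2

Enumerate directed cycles and compute their means (weight / length). Sample:
  cycle 0 → 0: weight = 8, length = 1, mean = 8/1 ≈ 8.000
  cycle 1 → 1: weight = 2, length = 1, mean = 2/1 ≈ 2.000
  cycle 0 → 1 → 0: weight = 12, length = 2, mean = 12/2 ≈ 6.000
  cycle 1 → 0 → 1: weight = 12, length = 2, mean = 12/2 ≈ 6.000
Minimum mean = 2.000, attained e.g. along the cycle 1 → 1 with weight 2 and length 1. So λ(A) = 2/1 = 2.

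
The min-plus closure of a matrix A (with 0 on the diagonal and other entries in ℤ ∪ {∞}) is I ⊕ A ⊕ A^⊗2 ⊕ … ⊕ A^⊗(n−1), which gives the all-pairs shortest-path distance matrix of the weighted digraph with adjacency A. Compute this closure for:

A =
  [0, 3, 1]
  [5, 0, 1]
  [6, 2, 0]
Closure =
  [0, 3, 1]
  [5, 0, 1]
  [6, 2, 0]

This is the Floyd-Warshall all-pairs shortest-path computation. For each intermediate vertex k = 0, 1, …, 2, update dist[i][j] ← min(dist[i][j], dist[i][k] + dist[k][j]). The final matrix gives, for each (i, j), the minimum total weight of any directed path from i to j (possibly empty when i = j).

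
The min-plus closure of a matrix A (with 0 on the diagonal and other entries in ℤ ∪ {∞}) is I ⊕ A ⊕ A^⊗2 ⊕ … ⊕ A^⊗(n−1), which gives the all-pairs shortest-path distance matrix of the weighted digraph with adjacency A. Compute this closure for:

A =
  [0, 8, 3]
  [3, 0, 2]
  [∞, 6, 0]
Closure =
  [0, 8, 3]
  [3, 0, 2]
  [9, 6, 0]

This is the Floyd-Warshall all-pairs shortest-path computation. For each intermediate vertex k = 0, 1, …, 2, update dist[i][j] ← min(dist[i][j], dist[i][k] + dist[k][j]). The final matrix gives, for each (i, j), the minimum total weight of any directed path from i to j (possibly empty when i = j).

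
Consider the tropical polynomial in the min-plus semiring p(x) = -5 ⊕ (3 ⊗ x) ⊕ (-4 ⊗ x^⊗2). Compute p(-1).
p(-1) = -6

A tropical monomial a ⊗ x^⊗i evaluates to a + i · x. Evaluating each term at x = -1:
  Term 0 contributes -5 + 0 · -1 = -5
  Term 1 contributes 3 + 1 · -1 = 2
  Term 2 contributes -4 + 2 · -1 = -6
p(-1) = ⊕ of these = min[-5, 2, -6] = -6.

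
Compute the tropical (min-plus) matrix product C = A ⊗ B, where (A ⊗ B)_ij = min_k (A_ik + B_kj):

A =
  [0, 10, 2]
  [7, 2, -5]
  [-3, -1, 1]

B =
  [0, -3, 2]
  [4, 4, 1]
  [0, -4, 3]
A ⊗ B =
  [0, -3, 2]
  [-5, -9, -2]
  [-3, -6, -1]

Apply the min-plus product entry-by-entry:
  C[0][0] = min over k of (A[0][0] + B[0][0] = 0 + 0 = 0, A[0][1] + B[1][0] = 10 + 4 = 14, A[0][2] + B[2][0] = 2 + 0 = 2) = 0 (attained at k = 0)
  C[0][1] = min over k of (A[0][0] + B[0][1] = 0 + -3 = -3, A[0][1] + B[1][1] = 10 + 4 = 14, A[0][2] + B[2][1] = 2 + -4 = -2) = -3 (attained at k = 0)
  C[0][2] = min over k of (A[0][0] + B[0][2] = 0 + 2 = 2, A[0][1] + B[1][2] = 10 + 1 = 11, A[0][2] + B[2][2] = 2 + 3 = 5) = 2 (attained at k = 0)
  C[1][0] = min over k of (A[1][0] + B[0][0] = 7 + 0 = 7, A[1][1] + B[1][0] = 2 + 4 = 6, A[1][2] + B[2][0] = -5 + 0 = -5) = -5 (attained at k = 2)
  C[1][1] = min over k of (A[1][0] + B[0][1] = 7 + -3 = 4, A[1][1] + B[1][1] = 2 + 4 = 6, A[1][2] + B[2][1] = -5 + -4 = -9) = -9 (attained at k = 2)
  C[1][2] = min over k of (A[1][0] + B[0][2] = 7 + 2 = 9, A[1][1] + B[1][2] = 2 + 1 = 3, A[1][2] + B[2][2] = -5 + 3 = -2) = -2 (attained at k = 2)
  C[2][0] = min over k of (A[2][0] + B[0][0] = -3 + 0 = -3, A[2][1] + B[1][0] = -1 + 4 = 3, A[2][2] + B[2][0] = 1 + 0 = 1) = -3 (attained at k = 0)
  C[2][1] = min over k of (A[2][0] + B[0][1] = -3 + -3 = -6, A[2][1] + B[1][1] = -1 + 4 = 3, A[2][2] + B[2][1] = 1 + -4 = -3) = -6 (attained at k = 0)
  C[2][2] = min over k of (A[2][0] + B[0][2] = -3 + 2 = -1, A[2][1] + B[1][2] = -1 + 1 = 0, A[2][2] + B[2][2] = 1 + 3 = 4) = -1 (attained at k = 0)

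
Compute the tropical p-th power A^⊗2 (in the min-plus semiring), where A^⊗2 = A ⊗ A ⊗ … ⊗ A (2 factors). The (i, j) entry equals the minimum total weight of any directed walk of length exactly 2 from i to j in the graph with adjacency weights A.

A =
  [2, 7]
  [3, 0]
A^⊗2 =
  [4, 7]
  [3, 0]

Each entry (A^⊗2)_ij equals the minimum over all length-2 walks i = v_0 → v_1 → … → v_2 = j of Σ_t A[v_t][v_{t+1}]. For example, for (i, j) = (0, 1) we minimise over 2 possible intermediate vertex sequences; the minimum is 7, attained along the walk 0 → 1 → 1.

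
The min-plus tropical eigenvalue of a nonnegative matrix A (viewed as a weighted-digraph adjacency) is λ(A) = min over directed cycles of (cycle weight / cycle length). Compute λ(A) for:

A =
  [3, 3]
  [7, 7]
λ(A) = 3

Enumerate directed cycles and compute their means (weight / length). Sample:
  cycle 0 → 0: weight = 3, length = 1, mean = 3/1 ≈ 3.000
  cycle 1 → 1: weight = 7, length = 1, mean = 7/1 ≈ 7.000
  cycle 0 → 1 → 0: weight = 10, length = 2, mean = 10/2 ≈ 5.000
  cycle 1 → 0 → 1: weight = 10, length = 2, mean = 10/2 ≈ 5.000
Minimum mean = 3.000, attained e.g. along the cycle 0 → 0 with weight 3 and length 1. So λ(A) = 3/1 = 3.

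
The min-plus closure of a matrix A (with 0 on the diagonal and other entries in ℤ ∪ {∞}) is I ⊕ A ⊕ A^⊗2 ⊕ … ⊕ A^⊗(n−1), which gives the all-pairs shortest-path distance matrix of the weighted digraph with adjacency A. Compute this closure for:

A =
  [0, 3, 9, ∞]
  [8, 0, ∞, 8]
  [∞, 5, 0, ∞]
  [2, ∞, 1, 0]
Closure =
  [0, 3, 9, 11]
  [8, 0, 9, 8]
  [13, 5, 0, 13]
  [2, 5, 1, 0]

This is the Floyd-Warshall all-pairs shortest-path computation. For each intermediate vertex k = 0, 1, …, 3, update dist[i][j] ← min(dist[i][j], dist[i][k] + dist[k][j]). The final matrix gives, for each (i, j), the minimum total weight of any directed path from i to j (possibly empty when i = j).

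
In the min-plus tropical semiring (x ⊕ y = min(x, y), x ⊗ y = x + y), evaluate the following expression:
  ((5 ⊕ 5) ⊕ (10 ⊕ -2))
((5 ⊕ 5) ⊕ (10 ⊕ -2)) = -2

Expand innermost to outermost. Recall ⊕ takes the minimum of its arguments and ⊗ takes their sum. Working out the expression ((5 ⊕ 5) ⊕ (10 ⊕ -2)) gives -2.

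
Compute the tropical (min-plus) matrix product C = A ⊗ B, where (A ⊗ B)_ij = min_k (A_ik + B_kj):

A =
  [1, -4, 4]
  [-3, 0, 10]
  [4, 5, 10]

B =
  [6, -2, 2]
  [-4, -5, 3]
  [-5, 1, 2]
A ⊗ B =
  [-8, -9, -1]
  [-4, -5, -1]
  [1, 0, 6]

Apply the min-plus product entry-by-entry:
  C[0][0] = min over k of (A[0][0] + B[0][0] = 1 + 6 = 7, A[0][1] + B[1][0] = -4 + -4 = -8, A[0][2] + B[2][0] = 4 + -5 = -1) = -8 (attained at k = 1)
  C[0][1] = min over k of (A[0][0] + B[0][1] = 1 + -2 = -1, A[0][1] + B[1][1] = -4 + -5 = -9, A[0][2] + B[2][1] = 4 + 1 = 5) = -9 (attained at k = 1)
  C[0][2] = min over k of (A[0][0] + B[0][2] = 1 + 2 = 3, A[0][1] + B[1][2] = -4 + 3 = -1, A[0][2] + B[2][2] = 4 + 2 = 6) = -1 (attained at k = 1)
  C[1][0] = min over k of (A[1][0] + B[0][0] = -3 + 6 = 3, A[1][1] + B[1][0] = 0 + -4 = -4, A[1][2] + B[2][0] = 10 + -5 = 5) = -4 (attained at k = 1)
  C[1][1] = min over k of (A[1][0] + B[0][1] = -3 + -2 = -5, A[1][1] + B[1][1] = 0 + -5 = -5, A[1][2] + B[2][1] = 10 + 1 = 11) = -5 (attained at k = 0)
  C[1][2] = min over k of (A[1][0] + B[0][2] = -3 + 2 = -1, A[1][1] + B[1][2] = 0 + 3 = 3, A[1][2] + B[2][2] = 10 + 2 = 12) = -1 (attained at k = 0)
  C[2][0] = min over k of (A[2][0] + B[0][0] = 4 + 6 = 10, A[2][1] + B[1][0] = 5 + -4 = 1, A[2][2] + B[2][0] = 10 + -5 = 5) = 1 (attained at k = 1)
  C[2][1] = min over k of (A[2][0] + B[0][1] = 4 + -2 = 2, A[2][1] + B[1][1] = 5 + -5 = 0, A[2][2] + B[2][1] = 10 + 1 = 11) = 0 (attained at k = 1)
  C[2][2] = min over k of (A[2][0] + B[0][2] = 4 + 2 = 6, A[2][1] + B[1][2] = 5 + 3 = 8, A[2][2] + B[2][2] = 10 + 2 = 12) = 6 (attained at k = 0)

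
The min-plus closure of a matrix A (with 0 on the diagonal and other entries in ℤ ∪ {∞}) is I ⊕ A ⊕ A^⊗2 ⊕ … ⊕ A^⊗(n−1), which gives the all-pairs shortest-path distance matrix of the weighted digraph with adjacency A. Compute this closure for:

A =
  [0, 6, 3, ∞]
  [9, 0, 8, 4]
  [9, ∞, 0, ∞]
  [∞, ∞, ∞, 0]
Closure =
  [0, 6, 3, 10]
  [9, 0, 8, 4]
  [9, 15, 0, 19]
  [∞, ∞, ∞, 0]

This is the Floyd-Warshall all-pairs shortest-path computation. For each intermediate vertex k = 0, 1, …, 3, update dist[i][j] ← min(dist[i][j], dist[i][k] + dist[k][j]). The final matrix gives, for each (i, j), the minimum total weight of any directed path from i to j (possibly empty when i = j).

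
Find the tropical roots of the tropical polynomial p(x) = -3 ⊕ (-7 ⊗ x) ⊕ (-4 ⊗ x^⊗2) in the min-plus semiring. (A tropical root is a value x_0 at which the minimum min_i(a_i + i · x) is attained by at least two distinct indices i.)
Roots: {-3, 4}

Each tropical root is a break point of the lower envelope of the lines y = a_i + i · x (there are 3 lines, with slopes 0, 1, ..., 2). Only the lines that attain the minimum somewhere contribute to roots; other lines are dominated. Here the surviving (envelope) indices are i = 2, i = 1, i = 0.
Intersections between consecutive envelope lines give the roots: for adjacent envelope indices i < j the intersection is x = (a_i − a_j) / (j − i). Reading off the sorted break points: {-3, 4}.
Verification: at each break x_0, at least two indices attain the minimum of min_i(a_i + i · x_0).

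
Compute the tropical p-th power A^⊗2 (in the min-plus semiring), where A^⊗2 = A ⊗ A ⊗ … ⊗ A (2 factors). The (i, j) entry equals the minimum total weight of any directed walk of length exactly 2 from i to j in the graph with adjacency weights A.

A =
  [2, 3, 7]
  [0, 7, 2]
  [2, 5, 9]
A^⊗2 =
  [3, 5, 5]
  [2, 3, 7]
  [4, 5, 7]

Each entry (A^⊗2)_ij equals the minimum over all length-2 walks i = v_0 → v_1 → … → v_2 = j of Σ_t A[v_t][v_{t+1}]. For example, for (i, j) = (0, 2) we minimise over 3 possible intermediate vertex sequences; the minimum is 5, attained along the walk 0 → 1 → 2.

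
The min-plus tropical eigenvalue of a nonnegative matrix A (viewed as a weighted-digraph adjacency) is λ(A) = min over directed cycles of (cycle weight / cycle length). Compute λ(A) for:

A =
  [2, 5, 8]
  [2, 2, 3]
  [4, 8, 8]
λ(A) = 2

Enumerate directed cycles and compute their means (weight / length). Sample:
  cycle 0 → 0: weight = 2, length = 1, mean = 2/1 ≈ 2.000
  cycle 1 → 1: weight = 2, length = 1, mean = 2/1 ≈ 2.000
  cycle 2 → 2: weight = 8, length = 1, mean = 8/1 ≈ 8.000
  cycle 0 → 1 → 0: weight = 7, length = 2, mean = 7/2 ≈ 3.500
  cycle 0 → 2 → 0: weight = 12, length = 2, mean = 12/2 ≈ 6.000
  cycle 1 → 0 → 1: weight = 7, length = 2, mean = 7/2 ≈ 3.500
Minimum mean = 2.000, attained e.g. along the cycle 0 → 0 with weight 2 and length 1. So λ(A) = 2/1 = 2.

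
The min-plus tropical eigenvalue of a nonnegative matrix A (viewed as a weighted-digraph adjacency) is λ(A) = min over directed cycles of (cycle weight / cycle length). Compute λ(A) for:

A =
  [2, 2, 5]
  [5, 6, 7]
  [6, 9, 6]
λ(A) = 2

Enumerate directed cycles and compute their means (weight / length). Sample:
  cycle 0 → 0: weight = 2, length = 1, mean = 2/1 ≈ 2.000
  cycle 1 → 1: weight = 6, length = 1, mean = 6/1 ≈ 6.000
  cycle 2 → 2: weight = 6, length = 1, mean = 6/1 ≈ 6.000
  cycle 0 → 1 → 0: weight = 7, length = 2, mean = 7/2 ≈ 3.500
  cycle 0 → 2 → 0: weight = 11, length = 2, mean = 11/2 ≈ 5.500
  cycle 1 → 0 → 1: weight = 7, length = 2, mean = 7/2 ≈ 3.500
Minimum mean = 2.000, attained e.g. along the cycle 0 → 0 with weight 2 and length 1. So λ(A) = 2/1 = 2.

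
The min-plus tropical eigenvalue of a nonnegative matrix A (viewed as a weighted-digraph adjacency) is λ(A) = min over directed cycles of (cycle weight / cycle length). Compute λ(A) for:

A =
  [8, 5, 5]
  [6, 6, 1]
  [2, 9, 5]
λ(A) = 8/3

Enumerate directed cycles and compute their means (weight / length). Sample:
  cycle 0 → 0: weight = 8, length = 1, mean = 8/1 ≈ 8.000
  cycle 1 → 1: weight = 6, length = 1, mean = 6/1 ≈ 6.000
  cycle 2 → 2: weight = 5, length = 1, mean = 5/1 ≈ 5.000
  cycle 0 → 1 → 0: weight = 11, length = 2, mean = 11/2 ≈ 5.500
  cycle 0 → 2 → 0: weight = 7, length = 2, mean = 7/2 ≈ 3.500
  cycle 1 → 0 → 1: weight = 11, length = 2, mean = 11/2 ≈ 5.500
Minimum mean = 2.667, attained e.g. along the cycle 0 → 1 → 2 → 0 with weight 8 and length 3. So λ(A) = 8/3 = 8/3.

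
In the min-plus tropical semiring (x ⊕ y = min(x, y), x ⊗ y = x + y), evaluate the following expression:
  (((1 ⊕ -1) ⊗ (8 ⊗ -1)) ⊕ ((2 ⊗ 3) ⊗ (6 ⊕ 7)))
(((1 ⊕ -1) ⊗ (8 ⊗ -1)) ⊕ ((2 ⊗ 3) ⊗ (6 ⊕ 7))) = 6

Expand innermost to outermost. Recall ⊕ takes the minimum of its arguments and ⊗ takes their sum. Working out the expression (((1 ⊕ -1) ⊗ (8 ⊗ -1)) ⊕ ((2 ⊗ 3) ⊗ (6 ⊕ 7))) gives 6.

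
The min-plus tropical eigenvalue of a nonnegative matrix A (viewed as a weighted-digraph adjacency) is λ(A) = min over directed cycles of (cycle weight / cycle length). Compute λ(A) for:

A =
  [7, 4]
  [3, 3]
λ(A) = 3

Enumerate directed cycles and compute their means (weight / length). Sample:
  cycle 0 → 0: weight = 7, length = 1, mean = 7/1 ≈ 7.000
  cycle 1 → 1: weight = 3, length = 1, mean = 3/1 ≈ 3.000
  cycle 0 → 1 → 0: weight = 7, length = 2, mean = 7/2 ≈ 3.500
  cycle 1 → 0 → 1: weight = 7, length = 2, mean = 7/2 ≈ 3.500
Minimum mean = 3.000, attained e.g. along the cycle 1 → 1 with weight 3 and length 1. So λ(A) = 3/1 = 3.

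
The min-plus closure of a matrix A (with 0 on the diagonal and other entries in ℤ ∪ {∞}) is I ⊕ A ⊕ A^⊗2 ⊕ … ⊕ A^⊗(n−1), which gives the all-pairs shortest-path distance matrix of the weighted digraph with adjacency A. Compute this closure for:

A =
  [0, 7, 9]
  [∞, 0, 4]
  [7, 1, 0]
Closure =
  [0, 7, 9]
  [11, 0, 4]
  [7, 1, 0]

This is the Floyd-Warshall all-pairs shortest-path computation. For each intermediate vertex k = 0, 1, …, 2, update dist[i][j] ← min(dist[i][j], dist[i][k] + dist[k][j]). The final matrix gives, for each (i, j), the minimum total weight of any directed path from i to j (possibly empty when i = j).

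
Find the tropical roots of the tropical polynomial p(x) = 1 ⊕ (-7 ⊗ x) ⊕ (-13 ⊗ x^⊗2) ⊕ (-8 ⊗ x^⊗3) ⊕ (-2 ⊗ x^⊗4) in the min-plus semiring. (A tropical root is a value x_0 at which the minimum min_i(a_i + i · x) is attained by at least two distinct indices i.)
Roots: {-6, -5, 6, 8}

Each tropical root is a break point of the lower envelope of the lines y = a_i + i · x (there are 5 lines, with slopes 0, 1, ..., 4). Only the lines that attain the minimum somewhere contribute to roots; other lines are dominated. Here the surviving (envelope) indices are i = 4, i = 3, i = 2, i = 1, i = 0.
Intersections between consecutive envelope lines give the roots: for adjacent envelope indices i < j the intersection is x = (a_i − a_j) / (j − i). Reading off the sorted break points: {-6, -5, 6, 8}.
Verification: at each break x_0, at least two indices attain the minimum of min_i(a_i + i · x_0).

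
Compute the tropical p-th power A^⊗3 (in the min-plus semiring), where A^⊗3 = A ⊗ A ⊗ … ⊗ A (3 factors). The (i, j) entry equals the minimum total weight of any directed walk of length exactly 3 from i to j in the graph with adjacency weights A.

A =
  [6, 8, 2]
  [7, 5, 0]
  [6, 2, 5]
A^⊗3 =
  [11, 9, 4]
  [9, 7, 2]
  [8, 4, 7]

Each entry (A^⊗3)_ij equals the minimum over all length-3 walks i = v_0 → v_1 → … → v_3 = j of Σ_t A[v_t][v_{t+1}]. For example, for (i, j) = (0, 2) we minimise over 9 possible intermediate vertex sequences; the minimum is 4, attained along the walk 0 → 2 → 1 → 2.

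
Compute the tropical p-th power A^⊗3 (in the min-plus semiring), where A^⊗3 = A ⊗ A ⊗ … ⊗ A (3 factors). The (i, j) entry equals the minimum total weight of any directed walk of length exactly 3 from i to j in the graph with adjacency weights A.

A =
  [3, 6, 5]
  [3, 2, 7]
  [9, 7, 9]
A^⊗3 =
  [9, 10, 11]
  [7, 6, 10]
  [12, 11, 15]

Each entry (A^⊗3)_ij equals the minimum over all length-3 walks i = v_0 → v_1 → … → v_3 = j of Σ_t A[v_t][v_{t+1}]. For example, for (i, j) = (0, 2) we minimise over 9 possible intermediate vertex sequences; the minimum is 11, attained along the walk 0 → 0 → 0 → 2.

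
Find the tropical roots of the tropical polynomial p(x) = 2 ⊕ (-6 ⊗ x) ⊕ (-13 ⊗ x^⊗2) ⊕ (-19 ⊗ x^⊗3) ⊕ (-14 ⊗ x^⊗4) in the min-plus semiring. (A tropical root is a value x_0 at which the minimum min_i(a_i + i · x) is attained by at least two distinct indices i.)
Roots: {-5, 6, 7, 8}

Each tropical root is a break point of the lower envelope of the lines y = a_i + i · x (there are 5 lines, with slopes 0, 1, ..., 4). Only the lines that attain the minimum somewhere contribute to roots; other lines are dominated. Here the surviving (envelope) indices are i = 4, i = 3, i = 2, i = 1, i = 0.
Intersections between consecutive envelope lines give the roots: for adjacent envelope indices i < j the intersection is x = (a_i − a_j) / (j − i). Reading off the sorted break points: {-5, 6, 7, 8}.
Verification: at each break x_0, at least two indices attain the minimum of min_i(a_i + i · x_0).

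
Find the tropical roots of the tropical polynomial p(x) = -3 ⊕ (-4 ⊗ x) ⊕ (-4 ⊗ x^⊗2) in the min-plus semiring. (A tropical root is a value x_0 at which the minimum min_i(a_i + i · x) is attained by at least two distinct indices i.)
Roots: {0, 1}

Each tropical root is a break point of the lower envelope of the lines y = a_i + i · x (there are 3 lines, with slopes 0, 1, ..., 2). Only the lines that attain the minimum somewhere contribute to roots; other lines are dominated. Here the surviving (envelope) indices are i = 2, i = 1, i = 0.
Intersections between consecutive envelope lines give the roots: for adjacent envelope indices i < j the intersection is x = (a_i − a_j) / (j − i). Reading off the sorted break points: {0, 1}.
Verification: at each break x_0, at least two indices attain the minimum of min_i(a_i + i · x_0).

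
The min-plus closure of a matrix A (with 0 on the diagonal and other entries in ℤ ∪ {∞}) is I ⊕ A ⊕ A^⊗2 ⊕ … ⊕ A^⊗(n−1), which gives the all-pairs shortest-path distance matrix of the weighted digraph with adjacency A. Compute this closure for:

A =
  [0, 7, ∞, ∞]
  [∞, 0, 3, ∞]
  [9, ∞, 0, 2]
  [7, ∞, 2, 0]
Closure =
  [0, 7, 10, 12]
  [12, 0, 3, 5]
  [9, 16, 0, 2]
  [7, 14, 2, 0]

This is the Floyd-Warshall all-pairs shortest-path computation. For each intermediate vertex k = 0, 1, …, 3, update dist[i][j] ← min(dist[i][j], dist[i][k] + dist[k][j]). The final matrix gives, for each (i, j), the minimum total weight of any directed path from i to j (possibly empty when i = j).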